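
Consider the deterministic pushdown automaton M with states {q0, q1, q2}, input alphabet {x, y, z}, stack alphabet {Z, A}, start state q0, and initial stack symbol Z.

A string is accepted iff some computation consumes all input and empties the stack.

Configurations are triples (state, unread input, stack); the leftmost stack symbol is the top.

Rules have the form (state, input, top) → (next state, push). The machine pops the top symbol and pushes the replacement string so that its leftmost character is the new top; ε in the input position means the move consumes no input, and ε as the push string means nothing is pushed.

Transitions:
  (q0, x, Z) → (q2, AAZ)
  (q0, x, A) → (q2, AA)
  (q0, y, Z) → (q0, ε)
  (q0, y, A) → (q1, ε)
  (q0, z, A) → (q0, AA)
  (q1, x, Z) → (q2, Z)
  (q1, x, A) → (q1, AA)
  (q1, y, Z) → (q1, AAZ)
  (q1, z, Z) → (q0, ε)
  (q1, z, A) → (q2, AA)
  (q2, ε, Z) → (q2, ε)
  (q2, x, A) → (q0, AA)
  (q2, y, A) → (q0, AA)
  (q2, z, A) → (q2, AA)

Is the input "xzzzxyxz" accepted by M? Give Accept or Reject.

(q0, xzzzxyxz, Z)
  read x, top Z: go to q2, push AAZ → (q2, zzzxyxz, AAZ)
  read z, top A: go to q2, push AA → (q2, zzxyxz, AAAZ)
  read z, top A: go to q2, push AA → (q2, zxyxz, AAAAZ)
  read z, top A: go to q2, push AA → (q2, xyxz, AAAAAZ)
  read x, top A: go to q0, push AA → (q0, yxz, AAAAAAZ)
  read y, top A: go to q1, push ε → (q1, xz, AAAAAZ)
  read x, top A: go to q1, push AA → (q1, z, AAAAAAZ)
  read z, top A: go to q2, push AA → (q2, ε, AAAAAAAZ)
All input consumed; stack is AAAAAAAZ, not empty, and no further ε-move applies.

Reject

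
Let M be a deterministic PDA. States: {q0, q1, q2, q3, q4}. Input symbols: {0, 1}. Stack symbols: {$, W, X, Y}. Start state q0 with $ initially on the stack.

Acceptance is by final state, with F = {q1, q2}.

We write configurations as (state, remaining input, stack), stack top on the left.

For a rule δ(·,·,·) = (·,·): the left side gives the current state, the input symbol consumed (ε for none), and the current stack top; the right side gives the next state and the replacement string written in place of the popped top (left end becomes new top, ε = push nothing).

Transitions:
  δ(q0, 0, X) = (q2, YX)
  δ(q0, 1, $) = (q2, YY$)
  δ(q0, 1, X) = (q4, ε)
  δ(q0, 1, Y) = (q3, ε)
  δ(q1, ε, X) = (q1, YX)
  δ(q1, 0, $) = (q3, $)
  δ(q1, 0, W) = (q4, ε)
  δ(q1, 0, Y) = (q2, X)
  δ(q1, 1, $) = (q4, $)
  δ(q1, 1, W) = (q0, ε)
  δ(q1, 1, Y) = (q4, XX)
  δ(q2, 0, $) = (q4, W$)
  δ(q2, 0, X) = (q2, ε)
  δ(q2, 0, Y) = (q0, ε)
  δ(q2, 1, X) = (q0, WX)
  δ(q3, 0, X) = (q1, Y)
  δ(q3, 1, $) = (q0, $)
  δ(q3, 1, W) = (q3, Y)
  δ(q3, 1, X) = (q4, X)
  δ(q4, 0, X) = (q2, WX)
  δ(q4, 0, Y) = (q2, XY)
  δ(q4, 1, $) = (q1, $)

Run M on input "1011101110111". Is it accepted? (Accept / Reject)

(q0, 1011101110111, $)
  read 1, top $: go to q2, push YY$ → (q2, 011101110111, YY$)
  read 0, top Y: go to q0, push ε → (q0, 11101110111, Y$)
  read 1, top Y: go to q3, push ε → (q3, 1101110111, $)
  read 1, top $: go to q0, push $ → (q0, 101110111, $)
  read 1, top $: go to q2, push YY$ → (q2, 01110111, YY$)
  read 0, top Y: go to q0, push ε → (q0, 1110111, Y$)
  read 1, top Y: go to q3, push ε → (q3, 110111, $)
  read 1, top $: go to q0, push $ → (q0, 10111, $)
  read 1, top $: go to q2, push YY$ → (q2, 0111, YY$)
  read 0, top Y: go to q0, push ε → (q0, 111, Y$)
  read 1, top Y: go to q3, push ε → (q3, 11, $)
  read 1, top $: go to q0, push $ → (q0, 1, $)
  read 1, top $: go to q2, push YY$ → (q2, ε, YY$)
All input consumed; state q2 ∈ F.

Accept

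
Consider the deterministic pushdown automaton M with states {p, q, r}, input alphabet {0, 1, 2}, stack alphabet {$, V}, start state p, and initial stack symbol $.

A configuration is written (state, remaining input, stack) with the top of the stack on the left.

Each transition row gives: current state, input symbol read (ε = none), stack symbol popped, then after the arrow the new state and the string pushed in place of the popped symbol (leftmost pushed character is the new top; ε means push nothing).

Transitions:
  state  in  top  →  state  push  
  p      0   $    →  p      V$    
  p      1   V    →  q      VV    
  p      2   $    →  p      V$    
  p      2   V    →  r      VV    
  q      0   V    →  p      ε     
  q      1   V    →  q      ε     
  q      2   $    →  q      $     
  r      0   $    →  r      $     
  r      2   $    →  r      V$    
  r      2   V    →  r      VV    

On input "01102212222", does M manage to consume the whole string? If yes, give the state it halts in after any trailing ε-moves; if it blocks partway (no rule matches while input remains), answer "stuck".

(p, 01102212222, $)
  read 0, top $: go to p, push V$ → (p, 1102212222, V$)
  read 1, top V: go to q, push VV → (q, 102212222, VV$)
  read 1, top V: go to q, push ε → (q, 02212222, V$)
  read 0, top V: go to p, push ε → (p, 2212222, $)
  read 2, top $: go to p, push V$ → (p, 212222, V$)
  read 2, top V: go to r, push VV → (r, 12222, VV$)
No transition for (r, 1, top V); M blocks with input 12222 remaining.

stuck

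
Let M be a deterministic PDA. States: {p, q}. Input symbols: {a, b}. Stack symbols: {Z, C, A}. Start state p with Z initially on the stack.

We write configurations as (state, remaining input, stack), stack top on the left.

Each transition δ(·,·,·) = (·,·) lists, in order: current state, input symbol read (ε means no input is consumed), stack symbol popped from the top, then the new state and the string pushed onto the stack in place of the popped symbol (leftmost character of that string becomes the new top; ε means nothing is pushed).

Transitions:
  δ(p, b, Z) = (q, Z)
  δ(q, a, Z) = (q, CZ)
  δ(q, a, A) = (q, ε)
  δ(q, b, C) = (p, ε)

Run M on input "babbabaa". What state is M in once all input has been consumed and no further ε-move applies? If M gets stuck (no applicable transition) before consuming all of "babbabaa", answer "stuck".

stuck

(p, babbabaa, Z)
  read b, top Z: go to q, push Z → (q, abbabaa, Z)
  read a, top Z: go to q, push CZ → (q, bbabaa, CZ)
  read b, top C: go to p, push ε → (p, babaa, Z)
  read b, top Z: go to q, push Z → (q, abaa, Z)
  read a, top Z: go to q, push CZ → (q, baa, CZ)
  read b, top C: go to p, push ε → (p, aa, Z)
No transition for (p, a, top Z); M blocks with input aa remaining.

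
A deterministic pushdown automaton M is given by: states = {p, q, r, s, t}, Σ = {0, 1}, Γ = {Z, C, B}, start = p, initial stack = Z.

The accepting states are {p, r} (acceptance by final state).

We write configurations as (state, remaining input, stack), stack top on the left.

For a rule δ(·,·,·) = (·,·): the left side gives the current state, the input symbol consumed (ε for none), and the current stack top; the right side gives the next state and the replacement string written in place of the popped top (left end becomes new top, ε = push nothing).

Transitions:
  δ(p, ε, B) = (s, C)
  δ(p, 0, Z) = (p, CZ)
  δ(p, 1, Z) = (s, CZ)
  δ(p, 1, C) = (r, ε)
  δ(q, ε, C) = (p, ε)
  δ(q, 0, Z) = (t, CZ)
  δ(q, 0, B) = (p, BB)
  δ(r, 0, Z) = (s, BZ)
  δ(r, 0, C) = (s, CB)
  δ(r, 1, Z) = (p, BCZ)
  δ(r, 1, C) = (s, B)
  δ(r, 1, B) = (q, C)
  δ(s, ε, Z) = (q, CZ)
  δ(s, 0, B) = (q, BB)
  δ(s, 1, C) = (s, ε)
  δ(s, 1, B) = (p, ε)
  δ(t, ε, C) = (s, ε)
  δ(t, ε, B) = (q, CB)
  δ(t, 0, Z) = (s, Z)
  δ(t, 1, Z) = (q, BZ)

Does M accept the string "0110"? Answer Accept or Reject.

Reject

(p, 0110, Z)
  read 0, top Z: go to p, push CZ → (p, 110, CZ)
  read 1, top C: go to r, push ε → (r, 10, Z)
  read 1, top Z: go to p, push BCZ → (p, 0, BCZ)
  ε-move, top B: go to s, push C → (s, 0, CCZ)
No transition applies at (s, 0, CCZ); input not fully consumed.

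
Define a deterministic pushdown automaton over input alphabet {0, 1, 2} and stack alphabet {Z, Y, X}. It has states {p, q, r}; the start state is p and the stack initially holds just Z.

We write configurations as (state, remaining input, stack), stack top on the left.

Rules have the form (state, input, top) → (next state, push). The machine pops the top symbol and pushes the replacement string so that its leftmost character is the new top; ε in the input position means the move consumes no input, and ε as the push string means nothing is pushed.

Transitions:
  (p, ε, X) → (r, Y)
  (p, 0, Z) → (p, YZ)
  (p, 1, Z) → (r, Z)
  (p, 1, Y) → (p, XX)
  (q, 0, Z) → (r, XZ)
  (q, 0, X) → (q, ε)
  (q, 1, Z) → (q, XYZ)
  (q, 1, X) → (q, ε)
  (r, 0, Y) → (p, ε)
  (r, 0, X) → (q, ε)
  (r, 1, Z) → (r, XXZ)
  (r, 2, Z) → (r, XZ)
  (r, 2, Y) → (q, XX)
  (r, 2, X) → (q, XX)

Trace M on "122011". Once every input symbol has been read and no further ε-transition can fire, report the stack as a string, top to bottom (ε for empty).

XYZ

(p, 122011, Z)
  read 1, top Z: go to r, push Z → (r, 22011, Z)
  read 2, top Z: go to r, push XZ → (r, 2011, XZ)
  read 2, top X: go to q, push XX → (q, 011, XXZ)
  read 0, top X: go to q, push ε → (q, 11, XZ)
  read 1, top X: go to q, push ε → (q, 1, Z)
  read 1, top Z: go to q, push XYZ → (q, ε, XYZ)
All input consumed in state q with stack XYZ.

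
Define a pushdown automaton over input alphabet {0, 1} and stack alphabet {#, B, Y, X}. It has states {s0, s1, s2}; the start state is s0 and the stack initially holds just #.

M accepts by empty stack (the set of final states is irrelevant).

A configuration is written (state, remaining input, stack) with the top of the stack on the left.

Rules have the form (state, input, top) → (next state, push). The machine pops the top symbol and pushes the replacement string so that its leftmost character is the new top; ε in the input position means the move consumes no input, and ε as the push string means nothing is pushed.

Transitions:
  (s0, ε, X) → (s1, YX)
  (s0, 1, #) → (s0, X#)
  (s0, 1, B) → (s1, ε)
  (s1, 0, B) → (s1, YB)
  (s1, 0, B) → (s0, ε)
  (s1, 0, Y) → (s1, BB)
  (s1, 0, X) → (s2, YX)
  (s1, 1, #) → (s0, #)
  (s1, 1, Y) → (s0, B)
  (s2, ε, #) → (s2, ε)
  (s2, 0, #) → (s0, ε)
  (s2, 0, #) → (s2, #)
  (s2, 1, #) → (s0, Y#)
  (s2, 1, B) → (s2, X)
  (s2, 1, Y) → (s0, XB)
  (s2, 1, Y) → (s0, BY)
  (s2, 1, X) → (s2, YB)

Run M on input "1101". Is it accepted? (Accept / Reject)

No computation consumes all input and empties the stack.

Reject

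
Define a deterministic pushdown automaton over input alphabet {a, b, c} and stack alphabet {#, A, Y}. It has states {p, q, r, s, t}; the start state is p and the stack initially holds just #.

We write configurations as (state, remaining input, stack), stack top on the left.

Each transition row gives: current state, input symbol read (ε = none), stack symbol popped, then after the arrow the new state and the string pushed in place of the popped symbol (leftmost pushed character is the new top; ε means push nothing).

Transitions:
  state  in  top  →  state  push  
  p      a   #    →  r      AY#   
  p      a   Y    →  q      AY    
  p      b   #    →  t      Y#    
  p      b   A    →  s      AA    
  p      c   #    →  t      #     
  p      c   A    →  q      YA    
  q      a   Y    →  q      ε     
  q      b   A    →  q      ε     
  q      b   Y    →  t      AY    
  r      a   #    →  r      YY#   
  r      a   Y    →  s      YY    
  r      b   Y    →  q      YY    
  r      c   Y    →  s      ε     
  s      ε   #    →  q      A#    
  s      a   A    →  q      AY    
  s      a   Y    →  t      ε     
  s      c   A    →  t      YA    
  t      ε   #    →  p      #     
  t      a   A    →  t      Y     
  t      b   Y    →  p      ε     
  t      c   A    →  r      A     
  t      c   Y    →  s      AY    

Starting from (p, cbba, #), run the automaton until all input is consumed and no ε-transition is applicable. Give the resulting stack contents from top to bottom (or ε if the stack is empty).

(p, cbba, #)
  read c, top #: go to t, push # → (t, bba, #)
  ε-move, top #: go to p, push # → (p, bba, #)
  read b, top #: go to t, push Y# → (t, ba, Y#)
  read b, top Y: go to p, push ε → (p, a, #)
  read a, top #: go to r, push AY# → (r, ε, AY#)
All input consumed in state r with stack AY#.

AY#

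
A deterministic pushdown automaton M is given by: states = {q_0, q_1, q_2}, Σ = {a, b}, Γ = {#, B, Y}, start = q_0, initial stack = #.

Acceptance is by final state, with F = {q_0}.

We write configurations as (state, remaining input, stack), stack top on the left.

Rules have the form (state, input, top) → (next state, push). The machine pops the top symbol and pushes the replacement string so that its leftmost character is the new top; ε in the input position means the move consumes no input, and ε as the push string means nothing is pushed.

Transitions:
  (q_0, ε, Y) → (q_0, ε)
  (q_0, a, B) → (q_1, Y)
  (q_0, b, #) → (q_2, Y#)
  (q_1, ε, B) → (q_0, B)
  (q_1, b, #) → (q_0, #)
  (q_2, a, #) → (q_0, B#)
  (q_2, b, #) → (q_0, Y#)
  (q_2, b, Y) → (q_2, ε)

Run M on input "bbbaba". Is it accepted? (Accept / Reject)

Reject

(q_0, bbbaba, #) ⊢ (q_2, bbaba, Y#) ⊢ (q_2, baba, #) ⊢ (q_0, aba, Y#) ⊢ (q_0, aba, #)
No transition applies at (q_0, aba, #); input not fully consumed.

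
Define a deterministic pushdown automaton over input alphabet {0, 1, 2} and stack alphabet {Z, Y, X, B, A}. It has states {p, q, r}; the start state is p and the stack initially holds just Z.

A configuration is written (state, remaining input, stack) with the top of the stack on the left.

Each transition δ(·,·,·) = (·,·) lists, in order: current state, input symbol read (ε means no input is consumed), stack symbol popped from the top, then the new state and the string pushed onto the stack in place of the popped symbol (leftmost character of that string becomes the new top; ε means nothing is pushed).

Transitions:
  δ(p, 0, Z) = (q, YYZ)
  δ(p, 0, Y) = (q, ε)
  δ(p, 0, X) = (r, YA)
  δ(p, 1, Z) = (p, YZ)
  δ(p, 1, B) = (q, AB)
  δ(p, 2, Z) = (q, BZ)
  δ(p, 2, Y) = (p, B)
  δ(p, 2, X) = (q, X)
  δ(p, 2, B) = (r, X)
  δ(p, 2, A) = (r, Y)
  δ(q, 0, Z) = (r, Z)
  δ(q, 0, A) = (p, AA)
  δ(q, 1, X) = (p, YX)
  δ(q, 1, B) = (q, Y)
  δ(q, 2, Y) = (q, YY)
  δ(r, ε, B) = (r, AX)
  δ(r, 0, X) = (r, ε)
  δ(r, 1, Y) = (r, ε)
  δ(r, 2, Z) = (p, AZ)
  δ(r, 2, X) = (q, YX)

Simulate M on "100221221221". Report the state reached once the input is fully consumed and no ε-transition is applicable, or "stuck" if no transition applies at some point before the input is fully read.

(p, 100221221221, Z)
  read 1, top Z: go to p, push YZ → (p, 00221221221, YZ)
  read 0, top Y: go to q, push ε → (q, 0221221221, Z)
  read 0, top Z: go to r, push Z → (r, 221221221, Z)
  read 2, top Z: go to p, push AZ → (p, 21221221, AZ)
  read 2, top A: go to r, push Y → (r, 1221221, YZ)
  read 1, top Y: go to r, push ε → (r, 221221, Z)
  read 2, top Z: go to p, push AZ → (p, 21221, AZ)
  read 2, top A: go to r, push Y → (r, 1221, YZ)
  read 1, top Y: go to r, push ε → (r, 221, Z)
  read 2, top Z: go to p, push AZ → (p, 21, AZ)
  read 2, top A: go to r, push Y → (r, 1, YZ)
  read 1, top Y: go to r, push ε → (r, ε, Z)
All input consumed; M is in state r.

r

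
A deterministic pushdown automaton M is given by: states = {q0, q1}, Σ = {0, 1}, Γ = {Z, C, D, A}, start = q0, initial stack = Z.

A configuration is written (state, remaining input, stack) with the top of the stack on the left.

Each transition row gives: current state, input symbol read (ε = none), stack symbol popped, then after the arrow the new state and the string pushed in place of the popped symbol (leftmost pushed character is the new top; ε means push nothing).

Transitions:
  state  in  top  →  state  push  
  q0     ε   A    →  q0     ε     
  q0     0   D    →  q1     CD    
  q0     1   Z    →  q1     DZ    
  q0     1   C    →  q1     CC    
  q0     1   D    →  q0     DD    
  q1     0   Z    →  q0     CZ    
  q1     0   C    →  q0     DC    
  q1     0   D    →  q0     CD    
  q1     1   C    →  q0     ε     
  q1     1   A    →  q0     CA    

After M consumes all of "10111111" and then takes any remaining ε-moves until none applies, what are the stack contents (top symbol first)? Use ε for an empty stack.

(q0, 10111111, Z)
  read 1, top Z: go to q1, push DZ → (q1, 0111111, DZ)
  read 0, top D: go to q0, push CD → (q0, 111111, CDZ)
  read 1, top C: go to q1, push CC → (q1, 11111, CCDZ)
  read 1, top C: go to q0, push ε → (q0, 1111, CDZ)
  read 1, top C: go to q1, push CC → (q1, 111, CCDZ)
  read 1, top C: go to q0, push ε → (q0, 11, CDZ)
  read 1, top C: go to q1, push CC → (q1, 1, CCDZ)
  read 1, top C: go to q0, push ε → (q0, ε, CDZ)
All input consumed in state q0 with stack CDZ.

CDZ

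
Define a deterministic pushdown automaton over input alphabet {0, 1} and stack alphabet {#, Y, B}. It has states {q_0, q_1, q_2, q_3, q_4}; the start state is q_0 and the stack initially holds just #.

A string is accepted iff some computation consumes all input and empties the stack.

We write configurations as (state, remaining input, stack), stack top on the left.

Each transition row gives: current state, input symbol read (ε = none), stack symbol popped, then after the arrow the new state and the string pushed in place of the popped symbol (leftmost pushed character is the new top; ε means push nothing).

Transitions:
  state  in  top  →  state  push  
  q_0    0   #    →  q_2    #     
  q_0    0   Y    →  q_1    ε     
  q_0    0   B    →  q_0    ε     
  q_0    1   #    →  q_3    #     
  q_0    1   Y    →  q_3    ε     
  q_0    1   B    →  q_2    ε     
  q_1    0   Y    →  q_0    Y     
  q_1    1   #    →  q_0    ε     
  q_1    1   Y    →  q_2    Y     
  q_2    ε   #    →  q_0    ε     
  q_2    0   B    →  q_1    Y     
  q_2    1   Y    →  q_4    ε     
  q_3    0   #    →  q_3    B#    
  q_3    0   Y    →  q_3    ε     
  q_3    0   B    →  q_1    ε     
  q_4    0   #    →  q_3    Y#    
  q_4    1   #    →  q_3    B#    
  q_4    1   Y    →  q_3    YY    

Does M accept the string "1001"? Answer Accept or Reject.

(q_0, 1001, #) ⊢ (q_3, 001, #) ⊢ (q_3, 01, B#) ⊢ (q_1, 1, #) ⊢ (q_0, ε, ε)
All input consumed and the stack is empty.

Accept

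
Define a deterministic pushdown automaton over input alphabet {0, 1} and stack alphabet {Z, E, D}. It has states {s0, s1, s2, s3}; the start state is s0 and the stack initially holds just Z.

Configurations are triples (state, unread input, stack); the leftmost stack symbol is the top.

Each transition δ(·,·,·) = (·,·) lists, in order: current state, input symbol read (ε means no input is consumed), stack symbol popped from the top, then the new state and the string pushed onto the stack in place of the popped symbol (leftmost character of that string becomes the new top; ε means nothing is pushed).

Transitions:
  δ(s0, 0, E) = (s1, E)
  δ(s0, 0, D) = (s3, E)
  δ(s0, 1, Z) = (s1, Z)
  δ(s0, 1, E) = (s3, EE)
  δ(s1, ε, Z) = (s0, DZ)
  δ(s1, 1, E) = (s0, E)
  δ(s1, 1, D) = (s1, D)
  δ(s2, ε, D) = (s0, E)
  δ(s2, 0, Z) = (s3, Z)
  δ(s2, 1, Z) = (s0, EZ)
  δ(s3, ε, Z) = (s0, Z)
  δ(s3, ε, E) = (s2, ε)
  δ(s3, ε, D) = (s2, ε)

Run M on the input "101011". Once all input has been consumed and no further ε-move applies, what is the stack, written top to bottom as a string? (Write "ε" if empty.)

(s0, 101011, Z) ⊢ (s1, 01011, Z) ⊢ (s0, 01011, DZ) ⊢ (s3, 1011, EZ) ⊢ (s2, 1011, Z) ⊢ (s0, 011, EZ) ⊢ (s1, 11, EZ) ⊢ (s0, 1, EZ) ⊢ (s3, ε, EEZ) ⊢ (s2, ε, EZ)
All input consumed in state s2 with stack EZ.

EZ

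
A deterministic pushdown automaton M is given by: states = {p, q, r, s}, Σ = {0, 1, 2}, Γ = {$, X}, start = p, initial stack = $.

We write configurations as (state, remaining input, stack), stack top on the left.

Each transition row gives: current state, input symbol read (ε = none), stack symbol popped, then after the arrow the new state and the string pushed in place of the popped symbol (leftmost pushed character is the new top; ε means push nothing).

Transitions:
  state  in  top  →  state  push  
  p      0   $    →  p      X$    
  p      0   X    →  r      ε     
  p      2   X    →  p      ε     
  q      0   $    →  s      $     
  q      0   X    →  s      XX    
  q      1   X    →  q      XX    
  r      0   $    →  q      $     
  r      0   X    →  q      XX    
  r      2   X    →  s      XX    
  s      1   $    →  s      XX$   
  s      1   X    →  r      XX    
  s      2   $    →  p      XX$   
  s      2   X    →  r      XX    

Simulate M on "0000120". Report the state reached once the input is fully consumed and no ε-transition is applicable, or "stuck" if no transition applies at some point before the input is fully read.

q

(p, 0000120, $)
  read 0, top $: go to p, push X$ → (p, 000120, X$)
  read 0, top X: go to r, push ε → (r, 00120, $)
  read 0, top $: go to q, push $ → (q, 0120, $)
  read 0, top $: go to s, push $ → (s, 120, $)
  read 1, top $: go to s, push XX$ → (s, 20, XX$)
  read 2, top X: go to r, push XX → (r, 0, XXX$)
  read 0, top X: go to q, push XX → (q, ε, XXXX$)
All input consumed; M is in state q.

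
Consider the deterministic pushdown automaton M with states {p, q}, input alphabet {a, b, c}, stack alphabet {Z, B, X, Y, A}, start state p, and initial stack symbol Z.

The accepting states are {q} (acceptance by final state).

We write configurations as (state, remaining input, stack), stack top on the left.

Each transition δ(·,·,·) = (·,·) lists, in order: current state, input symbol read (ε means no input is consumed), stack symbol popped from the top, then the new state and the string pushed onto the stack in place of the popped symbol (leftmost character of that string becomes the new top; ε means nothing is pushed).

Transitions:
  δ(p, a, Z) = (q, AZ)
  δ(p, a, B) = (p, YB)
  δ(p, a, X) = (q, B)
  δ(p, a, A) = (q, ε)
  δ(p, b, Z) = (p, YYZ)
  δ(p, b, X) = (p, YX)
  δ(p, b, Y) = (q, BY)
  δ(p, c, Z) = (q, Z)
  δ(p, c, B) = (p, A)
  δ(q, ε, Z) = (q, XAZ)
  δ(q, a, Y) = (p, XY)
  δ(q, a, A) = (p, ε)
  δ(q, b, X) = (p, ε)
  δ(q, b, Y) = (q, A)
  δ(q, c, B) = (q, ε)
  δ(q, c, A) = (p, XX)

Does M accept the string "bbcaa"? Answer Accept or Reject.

Accept

(p, bbcaa, Z)
  read b, top Z: go to p, push YYZ → (p, bcaa, YYZ)
  read b, top Y: go to q, push BY → (q, caa, BYYZ)
  read c, top B: go to q, push ε → (q, aa, YYZ)
  read a, top Y: go to p, push XY → (p, a, XYYZ)
  read a, top X: go to q, push B → (q, ε, BYYZ)
All input consumed; state q ∈ F.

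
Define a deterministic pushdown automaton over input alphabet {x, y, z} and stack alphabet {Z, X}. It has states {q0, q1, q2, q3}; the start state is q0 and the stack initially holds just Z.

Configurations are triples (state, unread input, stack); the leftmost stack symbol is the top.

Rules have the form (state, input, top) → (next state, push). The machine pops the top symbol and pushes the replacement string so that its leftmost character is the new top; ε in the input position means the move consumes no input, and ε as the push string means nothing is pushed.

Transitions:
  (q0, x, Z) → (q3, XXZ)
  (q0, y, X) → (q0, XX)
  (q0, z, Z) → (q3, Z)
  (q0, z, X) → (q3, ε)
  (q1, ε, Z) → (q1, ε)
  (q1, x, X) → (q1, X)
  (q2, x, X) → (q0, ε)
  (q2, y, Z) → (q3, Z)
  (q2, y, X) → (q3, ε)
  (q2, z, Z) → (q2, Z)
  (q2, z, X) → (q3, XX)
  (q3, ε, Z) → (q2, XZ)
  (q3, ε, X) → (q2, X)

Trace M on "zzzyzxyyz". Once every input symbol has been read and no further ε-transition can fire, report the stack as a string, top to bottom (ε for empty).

(q0, zzzyzxyyz, Z)
  read z, top Z: go to q3, push Z → (q3, zzyzxyyz, Z)
  ε-move, top Z: go to q2, push XZ → (q2, zzyzxyyz, XZ)
  read z, top X: go to q3, push XX → (q3, zyzxyyz, XXZ)
  ε-move, top X: go to q2, push X → (q2, zyzxyyz, XXZ)
  read z, top X: go to q3, push XX → (q3, yzxyyz, XXXZ)
  ε-move, top X: go to q2, push X → (q2, yzxyyz, XXXZ)
  read y, top X: go to q3, push ε → (q3, zxyyz, XXZ)
  ε-move, top X: go to q2, push X → (q2, zxyyz, XXZ)
  read z, top X: go to q3, push XX → (q3, xyyz, XXXZ)
  ε-move, top X: go to q2, push X → (q2, xyyz, XXXZ)
  read x, top X: go to q0, push ε → (q0, yyz, XXZ)
  read y, top X: go to q0, push XX → (q0, yz, XXXZ)
  read y, top X: go to q0, push XX → (q0, z, XXXXZ)
  read z, top X: go to q3, push ε → (q3, ε, XXXZ)
  ε-move, top X: go to q2, push X → (q2, ε, XXXZ)
All input consumed in state q2 with stack XXXZ.

XXXZ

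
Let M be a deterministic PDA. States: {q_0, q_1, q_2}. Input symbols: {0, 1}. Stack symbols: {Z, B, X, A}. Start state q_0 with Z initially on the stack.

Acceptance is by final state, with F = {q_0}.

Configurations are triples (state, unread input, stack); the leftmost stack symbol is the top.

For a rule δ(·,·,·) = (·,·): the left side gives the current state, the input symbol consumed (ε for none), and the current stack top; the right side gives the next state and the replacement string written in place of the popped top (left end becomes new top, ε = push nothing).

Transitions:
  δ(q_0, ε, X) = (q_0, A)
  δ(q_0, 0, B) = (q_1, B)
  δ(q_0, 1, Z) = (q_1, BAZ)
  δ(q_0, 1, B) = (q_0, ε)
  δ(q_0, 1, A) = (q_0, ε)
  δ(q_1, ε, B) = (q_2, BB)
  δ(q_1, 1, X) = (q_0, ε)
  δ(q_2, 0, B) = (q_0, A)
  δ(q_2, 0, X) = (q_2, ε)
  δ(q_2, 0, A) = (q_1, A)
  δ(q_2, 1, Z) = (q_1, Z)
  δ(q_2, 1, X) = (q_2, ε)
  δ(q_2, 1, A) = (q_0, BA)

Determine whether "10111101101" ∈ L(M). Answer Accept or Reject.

(q_0, 10111101101, Z)
  read 1, top Z: go to q_1, push BAZ → (q_1, 0111101101, BAZ)
  ε-move, top B: go to q_2, push BB → (q_2, 0111101101, BBAZ)
  read 0, top B: go to q_0, push A → (q_0, 111101101, ABAZ)
  read 1, top A: go to q_0, push ε → (q_0, 11101101, BAZ)
  read 1, top B: go to q_0, push ε → (q_0, 1101101, AZ)
  read 1, top A: go to q_0, push ε → (q_0, 101101, Z)
  read 1, top Z: go to q_1, push BAZ → (q_1, 01101, BAZ)
  ε-move, top B: go to q_2, push BB → (q_2, 01101, BBAZ)
  read 0, top B: go to q_0, push A → (q_0, 1101, ABAZ)
  read 1, top A: go to q_0, push ε → (q_0, 101, BAZ)
  read 1, top B: go to q_0, push ε → (q_0, 01, AZ)
No transition applies at (q_0, 01, AZ); input not fully consumed.

Reject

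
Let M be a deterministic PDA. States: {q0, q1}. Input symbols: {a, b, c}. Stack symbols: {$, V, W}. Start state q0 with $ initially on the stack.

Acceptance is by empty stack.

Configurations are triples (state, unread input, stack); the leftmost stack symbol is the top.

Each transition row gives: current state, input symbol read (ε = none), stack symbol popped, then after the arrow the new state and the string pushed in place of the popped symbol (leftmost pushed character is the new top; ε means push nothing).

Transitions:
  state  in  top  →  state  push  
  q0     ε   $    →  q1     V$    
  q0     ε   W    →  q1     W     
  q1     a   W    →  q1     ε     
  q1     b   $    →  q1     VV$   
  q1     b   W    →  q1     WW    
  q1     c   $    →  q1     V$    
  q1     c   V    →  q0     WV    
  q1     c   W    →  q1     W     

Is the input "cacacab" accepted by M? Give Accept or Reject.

(q0, cacacab, $)
  ε-move, top $: go to q1, push V$ → (q1, cacacab, V$)
  read c, top V: go to q0, push WV → (q0, acacab, WV$)
  ε-move, top W: go to q1, push W → (q1, acacab, WV$)
  read a, top W: go to q1, push ε → (q1, cacab, V$)
  read c, top V: go to q0, push WV → (q0, acab, WV$)
  ε-move, top W: go to q1, push W → (q1, acab, WV$)
  read a, top W: go to q1, push ε → (q1, cab, V$)
  read c, top V: go to q0, push WV → (q0, ab, WV$)
  ε-move, top W: go to q1, push W → (q1, ab, WV$)
  read a, top W: go to q1, push ε → (q1, b, V$)
No transition applies at (q1, b, V$); input not fully consumed.

Reject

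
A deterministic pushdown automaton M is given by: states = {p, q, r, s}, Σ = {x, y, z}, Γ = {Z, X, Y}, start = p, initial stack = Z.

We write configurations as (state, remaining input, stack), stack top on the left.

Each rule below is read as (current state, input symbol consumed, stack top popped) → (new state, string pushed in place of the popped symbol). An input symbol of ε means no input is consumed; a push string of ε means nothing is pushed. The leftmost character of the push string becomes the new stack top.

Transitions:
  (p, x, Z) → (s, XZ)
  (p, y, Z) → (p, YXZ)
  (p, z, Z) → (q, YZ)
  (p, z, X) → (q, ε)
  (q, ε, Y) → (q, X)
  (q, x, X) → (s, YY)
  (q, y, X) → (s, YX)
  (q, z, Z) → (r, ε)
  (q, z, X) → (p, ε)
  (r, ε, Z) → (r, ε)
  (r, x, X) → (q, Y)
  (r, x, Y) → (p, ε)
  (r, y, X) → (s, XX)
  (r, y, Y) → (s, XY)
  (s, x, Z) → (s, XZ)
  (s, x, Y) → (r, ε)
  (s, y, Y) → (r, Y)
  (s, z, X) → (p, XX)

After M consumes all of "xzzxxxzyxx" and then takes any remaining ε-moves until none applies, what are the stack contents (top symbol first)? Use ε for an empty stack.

XZ

(p, xzzxxxzyxx, Z)
  read x, top Z: go to s, push XZ → (s, zzxxxzyxx, XZ)
  read z, top X: go to p, push XX → (p, zxxxzyxx, XXZ)
  read z, top X: go to q, push ε → (q, xxxzyxx, XZ)
  read x, top X: go to s, push YY → (s, xxzyxx, YYZ)
  read x, top Y: go to r, push ε → (r, xzyxx, YZ)
  read x, top Y: go to p, push ε → (p, zyxx, Z)
  read z, top Z: go to q, push YZ → (q, yxx, YZ)
  ε-move, top Y: go to q, push X → (q, yxx, XZ)
  read y, top X: go to s, push YX → (s, xx, YXZ)
  read x, top Y: go to r, push ε → (r, x, XZ)
  read x, top X: go to q, push Y → (q, ε, YZ)
  ε-move, top Y: go to q, push X → (q, ε, XZ)
All input consumed in state q with stack XZ.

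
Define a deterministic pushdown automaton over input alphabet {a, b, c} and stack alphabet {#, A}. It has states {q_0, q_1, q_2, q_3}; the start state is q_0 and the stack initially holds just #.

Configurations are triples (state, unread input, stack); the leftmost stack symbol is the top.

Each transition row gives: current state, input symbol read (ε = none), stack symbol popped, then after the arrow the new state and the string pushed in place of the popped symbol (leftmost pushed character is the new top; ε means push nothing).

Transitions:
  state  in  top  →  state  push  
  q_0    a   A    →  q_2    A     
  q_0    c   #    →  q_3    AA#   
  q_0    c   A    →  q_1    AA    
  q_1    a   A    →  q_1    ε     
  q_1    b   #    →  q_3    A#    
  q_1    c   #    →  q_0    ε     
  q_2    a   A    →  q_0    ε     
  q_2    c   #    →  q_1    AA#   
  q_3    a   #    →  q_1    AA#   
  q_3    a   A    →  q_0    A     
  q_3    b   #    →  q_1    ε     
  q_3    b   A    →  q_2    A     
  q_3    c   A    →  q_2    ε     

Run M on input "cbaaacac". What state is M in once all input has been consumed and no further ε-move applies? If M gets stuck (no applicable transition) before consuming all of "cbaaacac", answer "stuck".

(q_0, cbaaacac, #)
  read c, top #: go to q_3, push AA# → (q_3, baaacac, AA#)
  read b, top A: go to q_2, push A → (q_2, aaacac, AA#)
  read a, top A: go to q_0, push ε → (q_0, aacac, A#)
  read a, top A: go to q_2, push A → (q_2, acac, A#)
  read a, top A: go to q_0, push ε → (q_0, cac, #)
  read c, top #: go to q_3, push AA# → (q_3, ac, AA#)
  read a, top A: go to q_0, push A → (q_0, c, AA#)
  read c, top A: go to q_1, push AA → (q_1, ε, AAA#)
All input consumed; M is in state q_1.

q_1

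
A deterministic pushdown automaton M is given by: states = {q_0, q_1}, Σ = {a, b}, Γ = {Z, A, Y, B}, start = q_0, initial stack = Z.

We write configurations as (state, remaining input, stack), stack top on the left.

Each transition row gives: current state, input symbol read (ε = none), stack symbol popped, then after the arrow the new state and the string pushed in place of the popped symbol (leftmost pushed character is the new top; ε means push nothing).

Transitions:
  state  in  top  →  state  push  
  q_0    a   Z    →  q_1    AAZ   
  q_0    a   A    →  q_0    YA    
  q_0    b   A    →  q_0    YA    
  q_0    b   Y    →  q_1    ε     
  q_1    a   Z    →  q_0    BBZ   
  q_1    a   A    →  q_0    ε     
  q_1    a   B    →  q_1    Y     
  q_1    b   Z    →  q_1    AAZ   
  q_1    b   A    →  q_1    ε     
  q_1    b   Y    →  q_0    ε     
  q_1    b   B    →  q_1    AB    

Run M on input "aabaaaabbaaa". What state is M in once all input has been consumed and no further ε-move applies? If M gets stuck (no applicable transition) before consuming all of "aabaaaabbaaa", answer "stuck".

stuck

(q_0, aabaaaabbaaa, Z)
  read a, top Z: go to q_1, push AAZ → (q_1, abaaaabbaaa, AAZ)
  read a, top A: go to q_0, push ε → (q_0, baaaabbaaa, AZ)
  read b, top A: go to q_0, push YA → (q_0, aaaabbaaa, YAZ)
No transition for (q_0, a, top Y); M blocks with input aaaabbaaa remaining.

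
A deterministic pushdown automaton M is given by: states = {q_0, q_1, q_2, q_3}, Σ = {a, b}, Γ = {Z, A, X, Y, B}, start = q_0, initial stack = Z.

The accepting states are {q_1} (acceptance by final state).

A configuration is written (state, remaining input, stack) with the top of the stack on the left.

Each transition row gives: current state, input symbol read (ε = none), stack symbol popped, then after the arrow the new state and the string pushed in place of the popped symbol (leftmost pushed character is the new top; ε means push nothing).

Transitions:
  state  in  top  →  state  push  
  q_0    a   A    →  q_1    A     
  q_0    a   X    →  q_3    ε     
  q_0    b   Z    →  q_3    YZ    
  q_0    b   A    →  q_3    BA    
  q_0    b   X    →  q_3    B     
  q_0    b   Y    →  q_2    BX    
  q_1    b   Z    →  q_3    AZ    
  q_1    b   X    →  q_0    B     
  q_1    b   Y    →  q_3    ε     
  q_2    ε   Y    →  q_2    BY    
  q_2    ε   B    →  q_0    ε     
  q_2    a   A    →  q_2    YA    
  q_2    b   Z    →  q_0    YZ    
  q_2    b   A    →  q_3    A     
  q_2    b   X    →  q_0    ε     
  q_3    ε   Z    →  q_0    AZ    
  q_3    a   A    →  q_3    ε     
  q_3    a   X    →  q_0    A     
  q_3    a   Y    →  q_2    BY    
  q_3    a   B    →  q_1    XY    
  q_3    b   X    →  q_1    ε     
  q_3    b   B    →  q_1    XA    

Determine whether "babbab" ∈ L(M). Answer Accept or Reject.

(q_0, babbab, Z)
  read b, top Z: go to q_3, push YZ → (q_3, abbab, YZ)
  read a, top Y: go to q_2, push BY → (q_2, bbab, BYZ)
  ε-move, top B: go to q_0, push ε → (q_0, bbab, YZ)
  read b, top Y: go to q_2, push BX → (q_2, bab, BXZ)
  ε-move, top B: go to q_0, push ε → (q_0, bab, XZ)
  read b, top X: go to q_3, push B → (q_3, ab, BZ)
  read a, top B: go to q_1, push XY → (q_1, b, XYZ)
  read b, top X: go to q_0, push B → (q_0, ε, BYZ)
All input consumed; state q_0 ∉ F and no further ε-move applies.

Reject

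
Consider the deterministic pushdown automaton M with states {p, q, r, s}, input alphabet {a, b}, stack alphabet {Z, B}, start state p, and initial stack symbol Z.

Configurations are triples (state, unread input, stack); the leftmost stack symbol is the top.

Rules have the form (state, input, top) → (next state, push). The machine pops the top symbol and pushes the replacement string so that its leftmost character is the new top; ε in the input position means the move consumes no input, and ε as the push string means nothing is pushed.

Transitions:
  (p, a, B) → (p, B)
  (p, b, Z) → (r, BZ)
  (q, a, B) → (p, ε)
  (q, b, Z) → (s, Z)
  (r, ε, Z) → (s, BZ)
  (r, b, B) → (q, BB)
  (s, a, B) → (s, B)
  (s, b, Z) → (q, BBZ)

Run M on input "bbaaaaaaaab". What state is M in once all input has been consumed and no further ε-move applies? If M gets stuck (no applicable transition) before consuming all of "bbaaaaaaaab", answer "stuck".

(p, bbaaaaaaaab, Z) ⊢ (r, baaaaaaaab, BZ) ⊢ (q, aaaaaaaab, BBZ) ⊢ (p, aaaaaaab, BZ) ⊢ (p, aaaaaab, BZ) ⊢ (p, aaaaab, BZ) ⊢ (p, aaaab, BZ) ⊢ (p, aaab, BZ) ⊢ (p, aab, BZ) ⊢ (p, ab, BZ) ⊢ (p, b, BZ)
No transition for (p, b, top B); M blocks with input b remaining.

stuck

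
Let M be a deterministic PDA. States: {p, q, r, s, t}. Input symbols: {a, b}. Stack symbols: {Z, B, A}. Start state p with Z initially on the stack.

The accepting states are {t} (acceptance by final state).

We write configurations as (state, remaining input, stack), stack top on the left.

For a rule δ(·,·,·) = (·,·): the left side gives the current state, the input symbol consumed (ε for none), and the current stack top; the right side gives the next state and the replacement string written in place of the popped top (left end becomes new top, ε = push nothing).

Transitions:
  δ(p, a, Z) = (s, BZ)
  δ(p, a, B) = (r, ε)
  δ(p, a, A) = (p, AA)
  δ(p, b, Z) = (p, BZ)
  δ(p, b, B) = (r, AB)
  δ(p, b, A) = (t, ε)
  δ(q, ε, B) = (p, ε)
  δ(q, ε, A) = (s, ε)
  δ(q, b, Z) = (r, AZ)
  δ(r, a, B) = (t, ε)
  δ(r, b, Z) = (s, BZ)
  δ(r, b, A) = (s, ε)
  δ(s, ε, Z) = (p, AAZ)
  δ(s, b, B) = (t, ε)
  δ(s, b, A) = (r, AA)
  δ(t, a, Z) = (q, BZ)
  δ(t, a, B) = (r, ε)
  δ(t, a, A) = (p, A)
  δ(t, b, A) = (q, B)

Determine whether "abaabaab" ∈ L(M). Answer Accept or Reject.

(p, abaabaab, Z)
  read a, top Z: go to s, push BZ → (s, baabaab, BZ)
  read b, top B: go to t, push ε → (t, aabaab, Z)
  read a, top Z: go to q, push BZ → (q, abaab, BZ)
  ε-move, top B: go to p, push ε → (p, abaab, Z)
  read a, top Z: go to s, push BZ → (s, baab, BZ)
  read b, top B: go to t, push ε → (t, aab, Z)
  read a, top Z: go to q, push BZ → (q, ab, BZ)
  ε-move, top B: go to p, push ε → (p, ab, Z)
  read a, top Z: go to s, push BZ → (s, b, BZ)
  read b, top B: go to t, push ε → (t, ε, Z)
All input consumed; state t ∈ F.

Accept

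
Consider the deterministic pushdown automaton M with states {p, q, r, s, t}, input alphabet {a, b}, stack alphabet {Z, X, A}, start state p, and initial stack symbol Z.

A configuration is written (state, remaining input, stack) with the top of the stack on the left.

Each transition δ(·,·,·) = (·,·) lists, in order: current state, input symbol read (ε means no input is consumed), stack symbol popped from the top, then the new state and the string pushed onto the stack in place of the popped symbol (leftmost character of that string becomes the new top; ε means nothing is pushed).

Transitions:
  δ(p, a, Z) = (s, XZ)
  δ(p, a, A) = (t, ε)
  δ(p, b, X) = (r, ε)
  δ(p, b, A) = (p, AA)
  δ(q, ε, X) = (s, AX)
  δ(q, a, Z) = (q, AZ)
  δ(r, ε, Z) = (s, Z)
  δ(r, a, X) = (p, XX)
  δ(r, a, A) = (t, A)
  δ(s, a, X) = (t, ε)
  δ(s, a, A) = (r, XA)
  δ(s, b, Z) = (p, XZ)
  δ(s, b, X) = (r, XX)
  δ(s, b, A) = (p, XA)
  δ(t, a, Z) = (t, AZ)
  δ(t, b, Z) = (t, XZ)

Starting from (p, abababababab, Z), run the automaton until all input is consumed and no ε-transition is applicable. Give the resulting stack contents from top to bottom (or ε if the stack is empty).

(p, abababababab, Z)
  read a, top Z: go to s, push XZ → (s, bababababab, XZ)
  read b, top X: go to r, push XX → (r, ababababab, XXZ)
  read a, top X: go to p, push XX → (p, babababab, XXXZ)
  read b, top X: go to r, push ε → (r, abababab, XXZ)
  read a, top X: go to p, push XX → (p, bababab, XXXZ)
  read b, top X: go to r, push ε → (r, ababab, XXZ)
  read a, top X: go to p, push XX → (p, babab, XXXZ)
  read b, top X: go to r, push ε → (r, abab, XXZ)
  read a, top X: go to p, push XX → (p, bab, XXXZ)
  read b, top X: go to r, push ε → (r, ab, XXZ)
  read a, top X: go to p, push XX → (p, b, XXXZ)
  read b, top X: go to r, push ε → (r, ε, XXZ)
All input consumed in state r with stack XXZ.

XXZ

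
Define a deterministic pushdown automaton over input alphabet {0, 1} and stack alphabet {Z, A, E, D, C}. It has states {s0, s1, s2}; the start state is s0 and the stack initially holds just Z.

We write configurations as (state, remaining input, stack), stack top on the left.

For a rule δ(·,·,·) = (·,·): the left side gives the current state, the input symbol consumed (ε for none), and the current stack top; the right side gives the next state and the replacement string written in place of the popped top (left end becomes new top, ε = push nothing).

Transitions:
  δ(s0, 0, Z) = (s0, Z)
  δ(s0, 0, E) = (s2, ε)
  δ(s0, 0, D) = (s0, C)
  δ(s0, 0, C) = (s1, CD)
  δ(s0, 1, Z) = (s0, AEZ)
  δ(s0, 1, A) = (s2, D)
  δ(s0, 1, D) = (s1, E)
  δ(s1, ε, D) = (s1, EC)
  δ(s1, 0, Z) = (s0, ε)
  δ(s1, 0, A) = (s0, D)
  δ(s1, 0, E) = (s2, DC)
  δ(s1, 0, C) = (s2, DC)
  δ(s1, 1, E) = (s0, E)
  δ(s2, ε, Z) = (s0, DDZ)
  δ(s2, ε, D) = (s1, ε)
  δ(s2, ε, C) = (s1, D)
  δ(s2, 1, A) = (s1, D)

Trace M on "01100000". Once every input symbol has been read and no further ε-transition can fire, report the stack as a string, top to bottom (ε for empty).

CZ

(s0, 01100000, Z) ⊢ (s0, 1100000, Z) ⊢ (s0, 100000, AEZ) ⊢ (s2, 00000, DEZ) ⊢ (s1, 00000, EZ) ⊢ (s2, 0000, DCZ) ⊢ (s1, 0000, CZ) ⊢ (s2, 000, DCZ) ⊢ (s1, 000, CZ) ⊢ (s2, 00, DCZ) ⊢ (s1, 00, CZ) ⊢ (s2, 0, DCZ) ⊢ (s1, 0, CZ) ⊢ (s2, ε, DCZ) ⊢ (s1, ε, CZ)
All input consumed in state s1 with stack CZ.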